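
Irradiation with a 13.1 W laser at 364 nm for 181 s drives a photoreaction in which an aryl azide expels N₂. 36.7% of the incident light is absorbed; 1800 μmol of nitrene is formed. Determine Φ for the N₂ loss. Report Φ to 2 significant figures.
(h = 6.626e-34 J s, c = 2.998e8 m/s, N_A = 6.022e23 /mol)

Product: 1800 μmol = 0.00180 mol.
Photon energy at 364 nm: hc/λ = (6.626e-34)(2.998e8)/(364e-9) = 5.457e-19 J.
Energy delivered: (13.1 W)(181 s) = 2371 J.
Photons incident: 2371 / 5.457e-19 = 4.345e21, i.e. 4.345e21/6.022e23 = 0.007215 mol.
Photons absorbed: 0.367 × 0.007215 = 0.002648 mol.
Φ = 0.00180 mol / 0.002648 mol photons = 0.68.

Φ = 0.68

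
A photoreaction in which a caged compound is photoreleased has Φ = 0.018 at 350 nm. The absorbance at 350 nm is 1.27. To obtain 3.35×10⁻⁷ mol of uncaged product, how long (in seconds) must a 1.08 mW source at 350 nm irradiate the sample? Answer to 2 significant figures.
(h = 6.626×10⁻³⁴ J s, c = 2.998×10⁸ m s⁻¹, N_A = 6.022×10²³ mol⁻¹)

Photons that must be absorbed: 3.35×10⁻⁷ / 0.018 = 1.861×10⁻⁵ mol.
Fraction absorbed: 1 − 10^(−1.27) = 0.9463.
Incident photons needed: 1.861×10⁻⁵ / 0.9463 = 1.967×10⁻⁵ mol.
Photon energy: hc/λ = 5.676×10⁻¹⁹ J; per mole, 3.418×10⁵ J mol⁻¹.
Energy required: 1.967×10⁻⁵ × 3.418×10⁵ = 6.723 J.
Time: 6.723 J / 0.00108 W = 6200 s.

t ≈ 6200 s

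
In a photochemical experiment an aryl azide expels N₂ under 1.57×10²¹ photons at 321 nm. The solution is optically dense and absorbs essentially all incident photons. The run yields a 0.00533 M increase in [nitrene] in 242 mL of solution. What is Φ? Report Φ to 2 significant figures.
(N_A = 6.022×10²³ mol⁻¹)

Φ = 0.49

Product: (0.00533 M)(0.242 L) = 0.001290 mol.
Moles of photons: 1.57×10²¹ / 6.022×10²³ = 0.002607 mol.
Φ = 0.001290 mol / 0.002607 mol photons = 0.49.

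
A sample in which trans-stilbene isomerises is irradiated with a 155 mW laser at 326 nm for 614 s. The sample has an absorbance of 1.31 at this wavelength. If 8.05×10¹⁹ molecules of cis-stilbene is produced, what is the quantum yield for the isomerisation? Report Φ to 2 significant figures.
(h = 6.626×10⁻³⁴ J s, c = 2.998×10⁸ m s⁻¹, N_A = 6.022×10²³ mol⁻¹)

Φ = 0.54

Product: 8.05×10¹⁹ / 6.022×10²³ = 1.337×10⁻⁴ mol.
Photon energy at 326 nm: hc/λ = (6.626×10⁻³⁴)(2.998×10⁸)/(326×10⁻⁹) = 6.093×10⁻¹⁹ J.
Energy delivered: (155 mW)(614 s) = 95.17 J.
Photons incident: 95.17 / 6.093×10⁻¹⁹ = 1.562×10²⁰, i.e. 1.562×10²⁰/6.022×10²³ = 2.594×10⁻⁴ mol.
Fraction absorbed: 1 − 10^(−1.31) = 0.9510.
Photons absorbed: 0.9510 × 2.594×10⁻⁴ = 2.467×10⁻⁴ mol.
Φ = 1.337×10⁻⁴ mol / 2.467×10⁻⁴ mol photons = 0.54.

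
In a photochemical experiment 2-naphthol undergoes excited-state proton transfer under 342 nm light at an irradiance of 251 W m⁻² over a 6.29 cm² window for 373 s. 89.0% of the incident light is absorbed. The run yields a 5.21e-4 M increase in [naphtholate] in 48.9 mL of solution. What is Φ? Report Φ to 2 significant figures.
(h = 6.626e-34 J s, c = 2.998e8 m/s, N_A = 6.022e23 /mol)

Product: (5.21e-4 M)(0.0489 L) = 2.548e-5 mol.
Photon energy at 342 nm: hc/λ = (6.626e-34)(2.998e8)/(342e-9) = 5.808e-19 J.
Energy delivered: (251 W m⁻²)(6.29e-4 m²)(373 s) = 58.89 J.
Photons incident: 58.89 / 5.808e-19 = 1.014e20, i.e. 1.014e20/6.022e23 = 1.684e-4 mol.
Photons absorbed: 0.890 × 1.684e-4 = 1.499e-4 mol.
Φ = 2.548e-5 mol / 1.499e-4 mol photons = 0.17.

Φ = 0.17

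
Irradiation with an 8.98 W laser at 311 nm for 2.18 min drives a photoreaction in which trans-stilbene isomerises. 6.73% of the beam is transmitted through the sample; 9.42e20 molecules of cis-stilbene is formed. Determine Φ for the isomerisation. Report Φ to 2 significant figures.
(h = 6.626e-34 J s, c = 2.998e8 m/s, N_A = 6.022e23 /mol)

Product: 9.42e20 / 6.022e23 = 0.001564 mol.
Photon energy at 311 nm: hc/λ = (6.626e-34)(2.998e8)/(311e-9) = 6.387e-19 J.
Energy delivered: (8.98 W)(130.8 s) = 1175 J.
Photons incident: 1175 / 6.387e-19 = 1.840e21, i.e. 1.840e21/6.022e23 = 0.003055 mol.
Fraction absorbed: 1 − 6.73/100 = 0.9327.
Photons absorbed: 0.9327 × 0.003055 = 0.002849 mol.
Φ = 0.001564 mol / 0.002849 mol photons = 0.55.

Φ = 0.55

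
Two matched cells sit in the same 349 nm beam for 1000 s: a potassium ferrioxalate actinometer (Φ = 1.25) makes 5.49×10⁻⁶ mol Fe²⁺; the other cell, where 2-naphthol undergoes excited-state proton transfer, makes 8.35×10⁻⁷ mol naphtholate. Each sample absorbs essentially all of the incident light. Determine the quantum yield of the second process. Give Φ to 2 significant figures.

Photons absorbed by the actinometer: 5.49×10⁻⁶ / 1.25 = 4.392×10⁻⁶ mol.
Φ(unknown) = 8.35×10⁻⁷ / 4.392×10⁻⁶ = 0.19.

Φ = 0.19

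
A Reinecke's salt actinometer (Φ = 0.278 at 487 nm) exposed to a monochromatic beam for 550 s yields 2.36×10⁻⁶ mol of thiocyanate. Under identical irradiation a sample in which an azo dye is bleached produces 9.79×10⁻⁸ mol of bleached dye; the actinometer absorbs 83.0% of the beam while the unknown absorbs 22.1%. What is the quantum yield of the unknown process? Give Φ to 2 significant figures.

Φ = 0.043

Photons absorbed by the actinometer: 2.36×10⁻⁶ / 0.278 = 8.489×10⁻⁶ mol.
Incident flux: 8.489×10⁻⁶ / 0.830 = 1.023×10⁻⁵ einstein.
Absorbed by unknown: 0.221 × 1.023×10⁻⁵ = 2.261×10⁻⁶ mol.
Φ(unknown) = 9.79×10⁻⁸ / 2.261×10⁻⁶ = 0.043.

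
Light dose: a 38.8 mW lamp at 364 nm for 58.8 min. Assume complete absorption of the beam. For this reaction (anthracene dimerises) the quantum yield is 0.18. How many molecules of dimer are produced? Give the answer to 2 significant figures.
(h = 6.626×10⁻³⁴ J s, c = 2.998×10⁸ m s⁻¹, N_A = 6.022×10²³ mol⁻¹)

4.5×10¹⁹ molecules

Photon energy at 364 nm: hc/λ = (6.626×10⁻³⁴)(2.998×10⁸)/(364×10⁻⁹) = 5.457×10⁻¹⁹ J.
Energy delivered: (38.8 mW)(3528 s) = 136.9 J.
Photons incident: 136.9 / 5.457×10⁻¹⁹ = 2.509×10²⁰, i.e. 2.509×10²⁰/6.022×10²³ = 4.166×10⁻⁴ mol.
Product: Φ × n_abs = 0.18 × 4.166×10⁻⁴ = 7.499×10⁻⁵ mol.
As a count: 7.499×10⁻⁵ × 6.022×10²³ = 4.5×10¹⁹.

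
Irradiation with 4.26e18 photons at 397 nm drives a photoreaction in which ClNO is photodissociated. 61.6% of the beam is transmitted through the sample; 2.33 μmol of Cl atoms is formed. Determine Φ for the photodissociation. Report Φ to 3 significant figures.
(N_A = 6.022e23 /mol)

Product: 2.33 μmol = 2.33e-6 mol.
Moles of photons: 4.26e18 / 6.022e23 = 7.074e-6 mol.
Fraction absorbed: 1 − 61.6/100 = 0.3840.
Photons absorbed: 0.3840 × 7.074e-6 = 2.716e-6 mol.
Φ = 2.33e-6 mol / 2.716e-6 mol photons = 0.858.

Φ = 0.858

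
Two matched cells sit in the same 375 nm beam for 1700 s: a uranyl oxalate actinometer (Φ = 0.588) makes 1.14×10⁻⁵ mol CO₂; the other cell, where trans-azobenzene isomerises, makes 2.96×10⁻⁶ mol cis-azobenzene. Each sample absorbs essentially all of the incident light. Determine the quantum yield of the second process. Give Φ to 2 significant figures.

Φ = 0.15

Photons absorbed by the actinometer: 1.14×10⁻⁵ / 0.588 = 1.939×10⁻⁵ mol.
Φ(unknown) = 2.96×10⁻⁶ / 1.939×10⁻⁵ = 0.15.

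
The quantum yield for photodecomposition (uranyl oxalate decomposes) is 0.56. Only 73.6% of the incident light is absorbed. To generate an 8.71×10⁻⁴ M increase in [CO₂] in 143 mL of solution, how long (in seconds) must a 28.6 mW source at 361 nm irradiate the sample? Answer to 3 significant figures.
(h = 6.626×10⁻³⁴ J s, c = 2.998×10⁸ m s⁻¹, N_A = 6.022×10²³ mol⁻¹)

t ≈ 3500 s

Product: (8.71×10⁻⁴ M)(0.143 L) = 1.246×10⁻⁴ mol.
Photons that must be absorbed: 1.246×10⁻⁴ / 0.56 = 2.225×10⁻⁴ mol.
Incident photons needed: 2.225×10⁻⁴ / 0.736 = 3.023×10⁻⁴ mol.
Photon energy: hc/λ = 5.503×10⁻¹⁹ J; per mole, 3.314×10⁵ J mol⁻¹.
Energy required: 3.023×10⁻⁴ × 3.314×10⁵ = 100.2 J.
Time: 100.2 J / 0.0286 W = 3500 s.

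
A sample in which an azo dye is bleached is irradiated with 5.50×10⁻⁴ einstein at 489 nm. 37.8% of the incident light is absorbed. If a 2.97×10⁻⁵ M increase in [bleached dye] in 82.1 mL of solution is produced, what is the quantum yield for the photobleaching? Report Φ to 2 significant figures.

Φ = 0.012

Product: (2.97×10⁻⁵ M)(0.0821 L) = 2.438×10⁻⁶ mol.
Photons absorbed: 0.378 × 5.50×10⁻⁴ = 2.079×10⁻⁴ mol.
Φ = 2.438×10⁻⁶ mol / 2.079×10⁻⁴ mol photons = 0.012.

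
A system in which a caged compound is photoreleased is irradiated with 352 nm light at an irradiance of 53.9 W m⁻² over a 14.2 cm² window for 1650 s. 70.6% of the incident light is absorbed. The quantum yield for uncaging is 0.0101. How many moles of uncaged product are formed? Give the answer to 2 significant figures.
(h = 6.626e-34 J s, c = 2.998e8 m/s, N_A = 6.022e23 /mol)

2.6e-6 mol

Photon energy at 352 nm: hc/λ = (6.626e-34)(2.998e8)/(352e-9) = 5.643e-19 J.
Energy delivered: (53.9 W m⁻²)(14.2e-4 m²)(1650 s) = 126.3 J.
Photons incident: 126.3 / 5.643e-19 = 2.238e20, i.e. 2.238e20/6.022e23 = 3.716e-4 mol.
Photons absorbed: 0.706 × 3.716e-4 = 2.623e-4 mol.
Product: Φ × n_abs = 0.0101 × 2.623e-4 = 2.649e-6 mol.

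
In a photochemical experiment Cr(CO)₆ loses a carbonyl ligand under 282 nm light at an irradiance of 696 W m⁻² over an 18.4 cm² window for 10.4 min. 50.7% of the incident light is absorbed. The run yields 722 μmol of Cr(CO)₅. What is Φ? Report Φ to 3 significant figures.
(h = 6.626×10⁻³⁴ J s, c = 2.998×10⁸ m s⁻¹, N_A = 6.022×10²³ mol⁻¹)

Product: 722 μmol = 7.22×10⁻⁴ mol.
Photon energy at 282 nm: hc/λ = (6.626×10⁻³⁴)(2.998×10⁸)/(282×10⁻⁹) = 7.044×10⁻¹⁹ J.
Energy delivered: (696 W m⁻²)(18.4×10⁻⁴ m²)(624 s) = 799.1 J.
Photons incident: 799.1 / 7.044×10⁻¹⁹ = 1.134×10²¹, i.e. 1.134×10²¹/6.022×10²³ = 0.001883 mol.
Photons absorbed: 0.507 × 0.001883 = 9.547×10⁻⁴ mol.
Φ = 7.22×10⁻⁴ mol / 9.547×10⁻⁴ mol photons = 0.756.

Φ = 0.756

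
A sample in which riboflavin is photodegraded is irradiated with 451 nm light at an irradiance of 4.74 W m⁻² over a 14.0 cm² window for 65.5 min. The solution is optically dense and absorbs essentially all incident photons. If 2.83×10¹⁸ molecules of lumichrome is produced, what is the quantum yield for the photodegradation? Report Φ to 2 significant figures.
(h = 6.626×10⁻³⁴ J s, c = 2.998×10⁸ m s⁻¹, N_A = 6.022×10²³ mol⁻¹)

Product: 2.83×10¹⁸ / 6.022×10²³ = 4.699×10⁻⁶ mol.
Photon energy at 451 nm: hc/λ = (6.626×10⁻³⁴)(2.998×10⁸)/(451×10⁻⁹) = 4.405×10⁻¹⁹ J.
Energy delivered: (4.74 W m⁻²)(14.0×10⁻⁴ m²)(3930 s) = 26.08 J.
Photons incident: 26.08 / 4.405×10⁻¹⁹ = 5.921×10¹⁹, i.e. 5.921×10¹⁹/6.022×10²³ = 9.832×10⁻⁵ mol.
Φ = 4.699×10⁻⁶ mol / 9.832×10⁻⁵ mol photons = 0.048.

Φ = 0.048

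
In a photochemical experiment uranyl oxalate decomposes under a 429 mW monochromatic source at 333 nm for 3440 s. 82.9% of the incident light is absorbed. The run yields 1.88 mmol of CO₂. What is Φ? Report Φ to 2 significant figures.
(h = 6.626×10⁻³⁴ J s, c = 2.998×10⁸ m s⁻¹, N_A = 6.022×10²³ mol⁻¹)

Product: 1.88 mmol = 0.00188 mol.
Photon energy at 333 nm: hc/λ = (6.626×10⁻³⁴)(2.998×10⁸)/(333×10⁻⁹) = 5.965×10⁻¹⁹ J.
Energy delivered: (429 mW)(3440 s) = 1476 J.
Photons incident: 1476 / 5.965×10⁻¹⁹ = 2.474×10²¹, i.e. 2.474×10²¹/6.022×10²³ = 0.004108 mol.
Photons absorbed: 0.829 × 0.004108 = 0.003406 mol.
Φ = 0.00188 mol / 0.003406 mol photons = 0.55.

Φ = 0.55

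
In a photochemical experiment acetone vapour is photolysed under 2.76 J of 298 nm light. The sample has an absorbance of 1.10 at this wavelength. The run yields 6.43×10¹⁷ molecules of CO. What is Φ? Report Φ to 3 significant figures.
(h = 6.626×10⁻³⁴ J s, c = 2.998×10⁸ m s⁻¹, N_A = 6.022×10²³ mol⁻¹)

Φ = 0.169

Product: 6.43×10¹⁷ / 6.022×10²³ = 1.068×10⁻⁶ mol.
Photon energy at 298 nm: hc/λ = (6.626×10⁻³⁴)(2.998×10⁸)/(298×10⁻⁹) = 6.666×10⁻¹⁹ J.
Photons incident: 2.76 / 6.666×10⁻¹⁹ = 4.140×10¹⁸, i.e. 4.140×10¹⁸/6.022×10²³ = 6.875×10⁻⁶ mol.
Fraction absorbed: 1 − 10^(−1.10) = 0.9206.
Photons absorbed: 0.9206 × 6.875×10⁻⁶ = 6.329×10⁻⁶ mol.
Φ = 1.068×10⁻⁶ mol / 6.329×10⁻⁶ mol photons = 0.169.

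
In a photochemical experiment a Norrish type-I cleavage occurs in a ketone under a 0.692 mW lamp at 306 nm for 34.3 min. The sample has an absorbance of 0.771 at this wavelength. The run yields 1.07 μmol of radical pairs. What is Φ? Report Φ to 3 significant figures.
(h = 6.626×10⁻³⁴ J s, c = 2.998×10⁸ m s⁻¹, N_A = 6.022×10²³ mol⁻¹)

Φ = 0.354

Product: 1.07 μmol = 1.07×10⁻⁶ mol.
Photon energy at 306 nm: hc/λ = (6.626×10⁻³⁴)(2.998×10⁸)/(306×10⁻⁹) = 6.492×10⁻¹⁹ J.
Energy delivered: (0.692 mW)(2058 s) = 1.424 J.
Photons incident: 1.424 / 6.492×10⁻¹⁹ = 2.193×10¹⁸, i.e. 2.193×10¹⁸/6.022×10²³ = 3.642×10⁻⁶ mol.
Fraction absorbed: 1 − 10^(−0.771) = 0.8306.
Photons absorbed: 0.8306 × 3.642×10⁻⁶ = 3.025×10⁻⁶ mol.
Φ = 1.07×10⁻⁶ mol / 3.025×10⁻⁶ mol photons = 0.354.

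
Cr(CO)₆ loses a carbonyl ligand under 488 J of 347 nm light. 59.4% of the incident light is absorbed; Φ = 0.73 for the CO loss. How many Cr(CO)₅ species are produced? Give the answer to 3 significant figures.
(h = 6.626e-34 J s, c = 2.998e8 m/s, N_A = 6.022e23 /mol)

3.70e20 species

Photon energy at 347 nm: hc/λ = (6.626e-34)(2.998e8)/(347e-9) = 5.725e-19 J.
Photons incident: 488 / 5.725e-19 = 8.524e20, i.e. 8.524e20/6.022e23 = 0.001415 mol.
Photons absorbed: 0.594 × 0.001415 = 8.405e-4 mol.
Product: Φ × n_abs = 0.73 × 8.405e-4 = 6.136e-4 mol.
As a count: 6.136e-4 × 6.022e23 = 3.70e20.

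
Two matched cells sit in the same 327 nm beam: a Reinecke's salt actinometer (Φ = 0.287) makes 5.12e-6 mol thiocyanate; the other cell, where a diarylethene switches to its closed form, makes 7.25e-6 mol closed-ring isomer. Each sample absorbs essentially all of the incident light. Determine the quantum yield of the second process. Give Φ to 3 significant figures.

Photons absorbed by the actinometer: 5.12e-6 / 0.287 = 1.784e-5 mol.
Φ(unknown) = 7.25e-6 / 1.784e-5 = 0.406.

Φ = 0.406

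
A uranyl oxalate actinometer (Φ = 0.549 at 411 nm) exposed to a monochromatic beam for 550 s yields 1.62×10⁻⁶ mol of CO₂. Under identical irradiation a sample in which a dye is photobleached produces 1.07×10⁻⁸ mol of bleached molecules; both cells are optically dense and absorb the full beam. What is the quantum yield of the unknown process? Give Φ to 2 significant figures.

Photons absorbed by the actinometer: 1.62×10⁻⁶ / 0.549 = 2.951×10⁻⁶ mol.
Φ(unknown) = 1.07×10⁻⁸ / 2.951×10⁻⁶ = 0.0036.

Φ = 0.0036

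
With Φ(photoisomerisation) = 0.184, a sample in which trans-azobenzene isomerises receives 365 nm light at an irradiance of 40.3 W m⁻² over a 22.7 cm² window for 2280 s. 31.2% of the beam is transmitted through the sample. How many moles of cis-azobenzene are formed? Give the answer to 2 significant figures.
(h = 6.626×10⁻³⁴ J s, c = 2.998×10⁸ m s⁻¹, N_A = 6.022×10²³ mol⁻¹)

8.1×10⁻⁵ mol

Photon energy at 365 nm: hc/λ = (6.626×10⁻³⁴)(2.998×10⁸)/(365×10⁻⁹) = 5.442×10⁻¹⁹ J.
Energy delivered: (40.3 W m⁻²)(22.7×10⁻⁴ m²)(2280 s) = 208.6 J.
Photons incident: 208.6 / 5.442×10⁻¹⁹ = 3.833×10²⁰, i.e. 3.833×10²⁰/6.022×10²³ = 6.365×10⁻⁴ mol.
Fraction absorbed: 1 − 31.2/100 = 0.6880.
Photons absorbed: 0.6880 × 6.365×10⁻⁴ = 4.379×10⁻⁴ mol.
Product: Φ × n_abs = 0.184 × 4.379×10⁻⁴ = 8.057×10⁻⁵ mol.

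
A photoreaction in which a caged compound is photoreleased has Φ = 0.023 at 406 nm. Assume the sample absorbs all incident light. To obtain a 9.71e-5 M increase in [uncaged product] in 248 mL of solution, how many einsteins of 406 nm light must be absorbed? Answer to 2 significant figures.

Product: (9.71e-5 M)(0.248 L) = 2.408e-5 mol.
Photons that must be absorbed: 2.408e-5 / 0.023 = 0.001047 mol.

0.0010 einstein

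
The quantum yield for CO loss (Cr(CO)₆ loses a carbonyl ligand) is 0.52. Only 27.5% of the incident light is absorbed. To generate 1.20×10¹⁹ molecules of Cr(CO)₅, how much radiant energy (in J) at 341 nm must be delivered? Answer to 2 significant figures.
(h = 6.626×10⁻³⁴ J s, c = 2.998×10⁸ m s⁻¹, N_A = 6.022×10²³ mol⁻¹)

Product: 1.20×10¹⁹ / 6.022×10²³ = 1.993×10⁻⁵ mol.
Photons that must be absorbed: 1.993×10⁻⁵ / 0.52 = 3.833×10⁻⁵ mol.
Incident photons needed: 3.833×10⁻⁵ / 0.275 = 1.394×10⁻⁴ mol.
Photon energy: hc/λ = 5.825×10⁻¹⁹ J; per mole, 3.508×10⁵ J mol⁻¹.
Energy required: 1.394×10⁻⁴ × 3.508×10⁵ = 49 J.

49 J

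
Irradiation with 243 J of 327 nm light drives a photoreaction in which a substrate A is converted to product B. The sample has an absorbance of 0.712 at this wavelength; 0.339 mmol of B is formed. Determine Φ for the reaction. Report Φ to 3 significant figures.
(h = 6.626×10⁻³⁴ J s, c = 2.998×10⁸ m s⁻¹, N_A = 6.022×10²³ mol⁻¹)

Product: 0.339 mmol = 3.39×10⁻⁴ mol.
Photon energy at 327 nm: hc/λ = (6.626×10⁻³⁴)(2.998×10⁸)/(327×10⁻⁹) = 6.075×10⁻¹⁹ J.
Photons incident: 243 / 6.075×10⁻¹⁹ = 4.000×10²⁰, i.e. 4.000×10²⁰/6.022×10²³ = 6.642×10⁻⁴ mol.
Fraction absorbed: 1 − 10^(−0.712) = 0.8059.
Photons absorbed: 0.8059 × 6.642×10⁻⁴ = 5.353×10⁻⁴ mol.
Φ = 3.39×10⁻⁴ mol / 5.353×10⁻⁴ mol photons = 0.633.

Φ = 0.633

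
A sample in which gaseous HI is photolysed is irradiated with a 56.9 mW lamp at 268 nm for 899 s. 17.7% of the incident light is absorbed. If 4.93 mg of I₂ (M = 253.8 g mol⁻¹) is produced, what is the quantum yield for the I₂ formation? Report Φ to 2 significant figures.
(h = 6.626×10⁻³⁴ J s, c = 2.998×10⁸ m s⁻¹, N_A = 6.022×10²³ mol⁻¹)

Product: 4.93 mg / 253.8 g mol⁻¹ = 1.942×10⁻⁵ mol.
Photon energy at 268 nm: hc/λ = (6.626×10⁻³⁴)(2.998×10⁸)/(268×10⁻⁹) = 7.412×10⁻¹⁹ J.
Energy delivered: (56.9 mW)(899 s) = 51.15 J.
Photons incident: 51.15 / 7.412×10⁻¹⁹ = 6.901×10¹⁹, i.e. 6.901×10¹⁹/6.022×10²³ = 1.146×10⁻⁴ mol.
Photons absorbed: 0.177 × 1.146×10⁻⁴ = 2.028×10⁻⁵ mol.
Φ = 1.942×10⁻⁵ mol / 2.028×10⁻⁵ mol photons = 0.96.

Φ = 0.96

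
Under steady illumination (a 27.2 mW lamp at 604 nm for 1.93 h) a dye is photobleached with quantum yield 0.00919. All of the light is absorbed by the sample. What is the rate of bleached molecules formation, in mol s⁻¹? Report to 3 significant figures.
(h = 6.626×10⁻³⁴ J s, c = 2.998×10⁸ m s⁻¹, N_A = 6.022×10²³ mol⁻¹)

Photon energy at 604 nm: hc/λ = (6.626×10⁻³⁴)(2.998×10⁸)/(604×10⁻⁹) = 3.289×10⁻¹⁹ J.
Energy delivered: (27.2 mW)(6948 s) = 189.0 J.
Photons incident: 189.0 / 3.289×10⁻¹⁹ = 5.746×10²⁰, i.e. 5.746×10²⁰/6.022×10²³ = 9.542×10⁻⁴ mol.
Product formed: 0.00919 × 9.542×10⁻⁴ = 8.769×10⁻⁶ mol.
Rate: 8.769×10⁻⁶ / 6948 s = 1.26×10⁻⁹ mol s⁻¹.

1.26×10⁻⁹ mol s⁻¹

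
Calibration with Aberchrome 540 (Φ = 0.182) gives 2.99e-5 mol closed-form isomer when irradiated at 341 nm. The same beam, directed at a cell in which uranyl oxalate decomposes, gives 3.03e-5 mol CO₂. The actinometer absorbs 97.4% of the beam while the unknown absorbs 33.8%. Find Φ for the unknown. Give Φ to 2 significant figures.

Φ = 0.53

Photons absorbed by the actinometer: 2.99e-5 / 0.182 = 1.643e-4 mol.
Incident flux: 1.643e-4 / 0.974 = 1.687e-4 einstein.
Absorbed by unknown: 0.338 × 1.687e-4 = 5.702e-5 mol.
Φ(unknown) = 3.03e-5 / 5.702e-5 = 0.53.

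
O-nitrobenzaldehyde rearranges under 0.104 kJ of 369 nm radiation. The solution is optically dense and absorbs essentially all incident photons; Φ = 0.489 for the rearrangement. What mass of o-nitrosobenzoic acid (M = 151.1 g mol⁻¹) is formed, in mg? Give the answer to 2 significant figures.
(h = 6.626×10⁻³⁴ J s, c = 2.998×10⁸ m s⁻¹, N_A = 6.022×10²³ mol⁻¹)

24 mg

Photon energy at 369 nm: hc/λ = (6.626×10⁻³⁴)(2.998×10⁸)/(369×10⁻⁹) = 5.383×10⁻¹⁹ J.
Incident energy: 0.104 kJ = 104 J.
Photons incident: 104 / 5.383×10⁻¹⁹ = 1.932×10²⁰, i.e. 1.932×10²⁰/6.022×10²³ = 3.208×10⁻⁴ mol.
Product: Φ × n_abs = 0.489 × 3.208×10⁻⁴ = 1.569×10⁻⁴ mol.
Mass: 1.569×10⁻⁴ × 151.1 = 0.02371 g = 24 mg.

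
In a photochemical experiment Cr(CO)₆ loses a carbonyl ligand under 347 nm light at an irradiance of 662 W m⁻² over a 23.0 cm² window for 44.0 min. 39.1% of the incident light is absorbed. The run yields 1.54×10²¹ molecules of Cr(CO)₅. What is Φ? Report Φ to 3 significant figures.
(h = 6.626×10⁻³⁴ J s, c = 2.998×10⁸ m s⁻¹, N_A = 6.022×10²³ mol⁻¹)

Φ = 0.561

Product: 1.54×10²¹ / 6.022×10²³ = 0.002557 mol.
Photon energy at 347 nm: hc/λ = (6.626×10⁻³⁴)(2.998×10⁸)/(347×10⁻⁹) = 5.725×10⁻¹⁹ J.
Energy delivered: (662 W m⁻²)(23.0×10⁻⁴ m²)(2640 s) = 4020 J.
Photons incident: 4020 / 5.725×10⁻¹⁹ = 7.022×10²¹, i.e. 7.022×10²¹/6.022×10²³ = 0.01166 mol.
Photons absorbed: 0.391 × 0.01166 = 0.004559 mol.
Φ = 0.002557 mol / 0.004559 mol photons = 0.561.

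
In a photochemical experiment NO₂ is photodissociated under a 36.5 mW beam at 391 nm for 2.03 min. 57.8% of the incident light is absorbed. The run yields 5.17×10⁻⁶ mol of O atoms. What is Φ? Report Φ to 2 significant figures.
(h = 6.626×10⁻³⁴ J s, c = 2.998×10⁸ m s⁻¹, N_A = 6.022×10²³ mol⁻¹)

Photon energy at 391 nm: hc/λ = (6.626×10⁻³⁴)(2.998×10⁸)/(391×10⁻⁹) = 5.080×10⁻¹⁹ J.
Energy delivered: (36.5 mW)(121.8 s) = 4.446 J.
Photons incident: 4.446 / 5.080×10⁻¹⁹ = 8.752×10¹⁸, i.e. 8.752×10¹⁸/6.022×10²³ = 1.453×10⁻⁵ mol.
Photons absorbed: 0.578 × 1.453×10⁻⁵ = 8.398×10⁻⁶ mol.
Φ = 5.17×10⁻⁶ mol / 8.398×10⁻⁶ mol photons = 0.62.

Φ = 0.62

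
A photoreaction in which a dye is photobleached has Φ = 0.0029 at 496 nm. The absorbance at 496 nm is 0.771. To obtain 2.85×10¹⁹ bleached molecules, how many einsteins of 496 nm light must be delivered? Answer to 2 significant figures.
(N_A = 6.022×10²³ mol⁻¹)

0.020 einstein

Product: 2.85×10¹⁹ / 6.022×10²³ = 4.733×10⁻⁵ mol.
Photons that must be absorbed: 4.733×10⁻⁵ / 0.0029 = 0.01632 mol.
Fraction absorbed: 1 − 10^(−0.771) = 0.8306.
Incident photons needed: 0.01632 / 0.8306 = 0.01965 mol.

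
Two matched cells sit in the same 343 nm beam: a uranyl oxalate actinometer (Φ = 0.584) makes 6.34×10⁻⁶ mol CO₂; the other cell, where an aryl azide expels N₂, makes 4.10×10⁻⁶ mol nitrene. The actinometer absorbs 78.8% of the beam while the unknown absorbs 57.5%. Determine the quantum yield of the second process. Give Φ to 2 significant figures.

Φ = 0.52

Photons absorbed by the actinometer: 6.34×10⁻⁶ / 0.584 = 1.086×10⁻⁵ mol.
Incident flux: 1.086×10⁻⁵ / 0.788 = 1.378×10⁻⁵ einstein.
Absorbed by unknown: 0.575 × 1.378×10⁻⁵ = 7.924×10⁻⁶ mol.
Φ(unknown) = 4.10×10⁻⁶ / 7.924×10⁻⁶ = 0.52.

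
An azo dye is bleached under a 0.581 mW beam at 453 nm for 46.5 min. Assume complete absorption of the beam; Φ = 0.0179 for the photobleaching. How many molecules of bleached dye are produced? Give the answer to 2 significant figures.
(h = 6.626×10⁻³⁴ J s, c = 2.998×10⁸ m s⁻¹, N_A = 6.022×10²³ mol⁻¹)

Photon energy at 453 nm: hc/λ = (6.626×10⁻³⁴)(2.998×10⁸)/(453×10⁻⁹) = 4.385×10⁻¹⁹ J.
Energy delivered: (0.581 mW)(2790 s) = 1.621 J.
Photons incident: 1.621 / 4.385×10⁻¹⁹ = 3.697×10¹⁸, i.e. 3.697×10¹⁸/6.022×10²³ = 6.139×10⁻⁶ mol.
Product: Φ × n_abs = 0.0179 × 6.139×10⁻⁶ = 1.099×10⁻⁷ mol.
As a count: 1.099×10⁻⁷ × 6.022×10²³ = 6.6×10¹⁶.

6.6×10¹⁶ molecules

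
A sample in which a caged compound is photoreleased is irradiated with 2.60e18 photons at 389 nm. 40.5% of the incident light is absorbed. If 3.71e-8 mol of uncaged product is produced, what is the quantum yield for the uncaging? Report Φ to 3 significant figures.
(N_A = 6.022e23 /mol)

Φ = 0.0212

Moles of photons: 2.60e18 / 6.022e23 = 4.318e-6 mol.
Photons absorbed: 0.405 × 4.318e-6 = 1.749e-6 mol.
Φ = 3.71e-8 mol / 1.749e-6 mol photons = 0.0212.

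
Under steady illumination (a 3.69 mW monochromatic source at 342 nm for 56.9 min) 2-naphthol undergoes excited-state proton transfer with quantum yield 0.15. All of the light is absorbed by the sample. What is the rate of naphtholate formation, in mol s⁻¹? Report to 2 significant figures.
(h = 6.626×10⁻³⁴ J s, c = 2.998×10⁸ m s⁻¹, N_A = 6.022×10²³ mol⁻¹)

Photon energy at 342 nm: hc/λ = (6.626×10⁻³⁴)(2.998×10⁸)/(342×10⁻⁹) = 5.808×10⁻¹⁹ J.
Energy delivered: (3.69 mW)(3414 s) = 12.60 J.
Photons incident: 12.60 / 5.808×10⁻¹⁹ = 2.169×10¹⁹, i.e. 2.169×10¹⁹/6.022×10²³ = 3.602×10⁻⁵ mol.
Product formed: 0.15 × 3.602×10⁻⁵ = 5.403×10⁻⁶ mol.
Rate: 5.403×10⁻⁶ / 3414 s = 1.6×10⁻⁹ mol s⁻¹.

1.6×10⁻⁹ mol s⁻¹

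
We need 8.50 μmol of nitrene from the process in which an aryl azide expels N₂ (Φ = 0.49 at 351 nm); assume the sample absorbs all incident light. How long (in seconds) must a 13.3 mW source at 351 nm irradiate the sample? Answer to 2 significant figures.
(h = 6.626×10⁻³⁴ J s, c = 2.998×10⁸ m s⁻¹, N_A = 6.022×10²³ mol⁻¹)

Product: 8.50 μmol = 8.50×10⁻⁶ mol.
Photons that must be absorbed: 8.50×10⁻⁶ / 0.49 = 1.735×10⁻⁵ mol.
Photon energy: hc/λ = 5.659×10⁻¹⁹ J; per mole, 3.408×10⁵ J mol⁻¹.
Energy required: 1.735×10⁻⁵ × 3.408×10⁵ = 5.913 J.
Time: 5.913 J / 0.0133 W = 440 s.

t ≈ 440 s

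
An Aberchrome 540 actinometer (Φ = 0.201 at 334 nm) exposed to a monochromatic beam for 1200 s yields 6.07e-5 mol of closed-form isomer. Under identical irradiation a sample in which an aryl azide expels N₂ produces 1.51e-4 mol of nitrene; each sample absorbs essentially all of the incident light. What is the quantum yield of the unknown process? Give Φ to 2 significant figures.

Photons absorbed by the actinometer: 6.07e-5 / 0.201 = 3.020e-4 mol.
Φ(unknown) = 1.51e-4 / 3.020e-4 = 0.50.

Φ = 0.50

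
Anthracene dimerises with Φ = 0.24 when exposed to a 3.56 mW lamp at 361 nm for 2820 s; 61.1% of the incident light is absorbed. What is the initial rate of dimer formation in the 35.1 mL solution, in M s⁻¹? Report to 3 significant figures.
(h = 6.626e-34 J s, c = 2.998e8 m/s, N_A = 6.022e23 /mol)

Photon energy at 361 nm: hc/λ = (6.626e-34)(2.998e8)/(361e-9) = 5.503e-19 J.
Energy delivered: (3.56 mW)(2820 s) = 10.04 J.
Photons incident: 10.04 / 5.503e-19 = 1.824e19, i.e. 1.824e19/6.022e23 = 3.029e-5 mol.
Photons absorbed: 0.611 × 3.029e-5 = 1.851e-5 mol.
Product formed: 0.24 × 1.851e-5 = 4.442e-6 mol.
Rate: 4.442e-6 mol / (2820 s × 0.0351 L) = 4.49e-8 M s⁻¹.

4.49e-8 M s⁻¹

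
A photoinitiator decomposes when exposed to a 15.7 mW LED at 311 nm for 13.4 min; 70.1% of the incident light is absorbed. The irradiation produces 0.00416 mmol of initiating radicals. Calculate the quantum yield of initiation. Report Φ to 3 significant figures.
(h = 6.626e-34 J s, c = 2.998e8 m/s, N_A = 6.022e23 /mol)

Φ = 0.181

Product: 0.00416 mmol = 4.16e-6 mol.
Photon energy at 311 nm: hc/λ = (6.626e-34)(2.998e8)/(311e-9) = 6.387e-19 J.
Energy delivered: (15.7 mW)(804 s) = 12.62 J.
Photons incident: 12.62 / 6.387e-19 = 1.976e19, i.e. 1.976e19/6.022e23 = 3.281e-5 mol.
Photons absorbed: 0.701 × 3.281e-5 = 2.300e-5 mol.
Φ = 4.16e-6 mol / 2.300e-5 mol photons = 0.181.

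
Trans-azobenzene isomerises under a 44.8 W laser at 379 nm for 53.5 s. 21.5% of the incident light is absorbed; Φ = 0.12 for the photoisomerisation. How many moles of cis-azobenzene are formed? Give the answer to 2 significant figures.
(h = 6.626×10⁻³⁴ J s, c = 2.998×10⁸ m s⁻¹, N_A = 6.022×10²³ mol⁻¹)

Photon energy at 379 nm: hc/λ = (6.626×10⁻³⁴)(2.998×10⁸)/(379×10⁻⁹) = 5.241×10⁻¹⁹ J.
Energy delivered: (44.8 W)(53.5 s) = 2397 J.
Photons incident: 2397 / 5.241×10⁻¹⁹ = 4.574×10²¹, i.e. 4.574×10²¹/6.022×10²³ = 0.007595 mol.
Photons absorbed: 0.215 × 0.007595 = 0.001633 mol.
Product: Φ × n_abs = 0.12 × 0.001633 = 1.960×10⁻⁴ mol.

2.0×10⁻⁴ mol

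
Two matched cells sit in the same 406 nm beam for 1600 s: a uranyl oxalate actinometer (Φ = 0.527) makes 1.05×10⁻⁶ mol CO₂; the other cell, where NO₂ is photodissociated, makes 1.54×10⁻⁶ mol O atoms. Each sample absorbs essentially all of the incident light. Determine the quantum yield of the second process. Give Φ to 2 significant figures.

Photons absorbed by the actinometer: 1.05×10⁻⁶ / 0.527 = 1.992×10⁻⁶ mol.
Φ(unknown) = 1.54×10⁻⁶ / 1.992×10⁻⁶ = 0.77.

Φ = 0.77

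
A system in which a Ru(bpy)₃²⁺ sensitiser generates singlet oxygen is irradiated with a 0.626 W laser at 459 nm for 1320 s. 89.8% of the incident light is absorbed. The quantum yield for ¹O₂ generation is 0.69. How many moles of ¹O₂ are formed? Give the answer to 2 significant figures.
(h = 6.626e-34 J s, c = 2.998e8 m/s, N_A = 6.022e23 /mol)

Photon energy at 459 nm: hc/λ = (6.626e-34)(2.998e8)/(459e-9) = 4.328e-19 J.
Energy delivered: (0.626 W)(1320 s) = 826.3 J.
Photons incident: 826.3 / 4.328e-19 = 1.909e21, i.e. 1.909e21/6.022e23 = 0.003170 mol.
Photons absorbed: 0.898 × 0.003170 = 0.002847 mol.
Product: Φ × n_abs = 0.69 × 0.002847 = 0.001964 mol.

0.0020 mol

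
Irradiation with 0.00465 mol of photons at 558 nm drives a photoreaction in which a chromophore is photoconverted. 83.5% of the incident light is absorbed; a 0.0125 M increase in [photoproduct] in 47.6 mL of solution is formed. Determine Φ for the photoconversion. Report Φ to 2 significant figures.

Product: (0.0125 M)(0.0476 L) = 5.950×10⁻⁴ mol.
Photons absorbed: 0.835 × 0.00465 = 0.003883 mol.
Φ = 5.950×10⁻⁴ mol / 0.003883 mol photons = 0.15.

Φ = 0.15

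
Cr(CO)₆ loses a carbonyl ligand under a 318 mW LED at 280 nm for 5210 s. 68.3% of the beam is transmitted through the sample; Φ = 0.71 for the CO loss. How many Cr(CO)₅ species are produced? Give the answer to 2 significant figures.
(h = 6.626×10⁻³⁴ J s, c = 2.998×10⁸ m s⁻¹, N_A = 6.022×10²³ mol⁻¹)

5.3×10²⁰ species

Photon energy at 280 nm: hc/λ = (6.626×10⁻³⁴)(2.998×10⁸)/(280×10⁻⁹) = 7.095×10⁻¹⁹ J.
Energy delivered: (318 mW)(5210 s) = 1657 J.
Photons incident: 1657 / 7.095×10⁻¹⁹ = 2.335×10²¹, i.e. 2.335×10²¹/6.022×10²³ = 0.003877 mol.
Fraction absorbed: 1 − 68.3/100 = 0.3170.
Photons absorbed: 0.3170 × 0.003877 = 0.001229 mol.
Product: Φ × n_abs = 0.71 × 0.001229 = 8.726×10⁻⁴ mol.
As a count: 8.726×10⁻⁴ × 6.022×10²³ = 5.3×10²⁰.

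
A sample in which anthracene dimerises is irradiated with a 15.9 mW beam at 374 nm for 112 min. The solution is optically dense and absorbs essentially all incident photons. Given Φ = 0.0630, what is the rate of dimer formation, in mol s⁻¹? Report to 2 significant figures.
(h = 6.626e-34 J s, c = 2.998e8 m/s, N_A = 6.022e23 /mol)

Photon energy at 374 nm: hc/λ = (6.626e-34)(2.998e8)/(374e-9) = 5.311e-19 J.
Energy delivered: (15.9 mW)(6720 s) = 106.8 J.
Photons incident: 106.8 / 5.311e-19 = 2.011e20, i.e. 2.011e20/6.022e23 = 3.339e-4 mol.
Product formed: 0.0630 × 3.339e-4 = 2.104e-5 mol.
Rate: 2.104e-5 / 6720 s = 3.1e-9 mol s⁻¹.

3.1e-9 mol s⁻¹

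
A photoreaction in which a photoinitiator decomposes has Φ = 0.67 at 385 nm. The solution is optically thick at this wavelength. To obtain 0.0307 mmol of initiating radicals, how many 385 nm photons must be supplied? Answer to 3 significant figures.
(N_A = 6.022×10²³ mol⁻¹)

Product: 0.0307 mmol = 3.07×10⁻⁵ mol.
Photons that must be absorbed: 3.07×10⁻⁵ / 0.67 = 4.582×10⁻⁵ mol.
Photon count: 4.582×10⁻⁵ × 6.022×10²³ = 2.76×10¹⁹.

2.76×10¹⁹ photons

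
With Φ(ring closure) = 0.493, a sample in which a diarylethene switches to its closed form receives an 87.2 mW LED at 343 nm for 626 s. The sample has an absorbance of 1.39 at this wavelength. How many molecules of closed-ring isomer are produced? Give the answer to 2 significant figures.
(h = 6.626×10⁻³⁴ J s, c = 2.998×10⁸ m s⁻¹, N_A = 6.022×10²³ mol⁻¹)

Photon energy at 343 nm: hc/λ = (6.626×10⁻³⁴)(2.998×10⁸)/(343×10⁻⁹) = 5.791×10⁻¹⁹ J.
Energy delivered: (87.2 mW)(626 s) = 54.59 J.
Photons incident: 54.59 / 5.791×10⁻¹⁹ = 9.427×10¹⁹, i.e. 9.427×10¹⁹/6.022×10²³ = 1.565×10⁻⁴ mol.
Fraction absorbed: 1 − 10^(−1.39) = 0.9593.
Photons absorbed: 0.9593 × 1.565×10⁻⁴ = 1.501×10⁻⁴ mol.
Product: Φ × n_abs = 0.493 × 1.501×10⁻⁴ = 7.400×10⁻⁵ mol.
As a count: 7.400×10⁻⁵ × 6.022×10²³ = 4.5×10¹⁹.

4.5×10¹⁹ molecules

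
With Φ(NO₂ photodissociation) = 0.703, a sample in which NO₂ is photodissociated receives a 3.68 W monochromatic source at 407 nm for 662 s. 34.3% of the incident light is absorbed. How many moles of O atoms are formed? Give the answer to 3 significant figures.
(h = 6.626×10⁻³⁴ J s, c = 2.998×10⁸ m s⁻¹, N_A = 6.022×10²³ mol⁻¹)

0.00200 mol

Photon energy at 407 nm: hc/λ = (6.626×10⁻³⁴)(2.998×10⁸)/(407×10⁻⁹) = 4.881×10⁻¹⁹ J.
Energy delivered: (3.68 W)(662 s) = 2436 J.
Photons incident: 2436 / 4.881×10⁻¹⁹ = 4.991×10²¹, i.e. 4.991×10²¹/6.022×10²³ = 0.008288 mol.
Photons absorbed: 0.343 × 0.008288 = 0.002843 mol.
Product: Φ × n_abs = 0.703 × 0.002843 = 0.001999 mol.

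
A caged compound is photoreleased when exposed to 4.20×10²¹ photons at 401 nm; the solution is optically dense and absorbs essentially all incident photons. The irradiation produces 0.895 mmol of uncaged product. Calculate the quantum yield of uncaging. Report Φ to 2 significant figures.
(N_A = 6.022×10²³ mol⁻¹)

Φ = 0.13

Product: 0.895 mmol = 8.95×10⁻⁴ mol.
Moles of photons: 4.20×10²¹ / 6.022×10²³ = 0.006974 mol.
Φ = 8.95×10⁻⁴ mol / 0.006974 mol photons = 0.13.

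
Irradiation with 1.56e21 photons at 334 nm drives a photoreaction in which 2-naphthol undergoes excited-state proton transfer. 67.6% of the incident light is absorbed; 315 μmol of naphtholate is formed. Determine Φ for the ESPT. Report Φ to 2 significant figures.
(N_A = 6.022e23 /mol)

Φ = 0.18

Product: 315 μmol = 3.15e-4 mol.
Moles of photons: 1.56e21 / 6.022e23 = 0.002591 mol.
Photons absorbed: 0.676 × 0.002591 = 0.001752 mol.
Φ = 3.15e-4 mol / 0.001752 mol photons = 0.18.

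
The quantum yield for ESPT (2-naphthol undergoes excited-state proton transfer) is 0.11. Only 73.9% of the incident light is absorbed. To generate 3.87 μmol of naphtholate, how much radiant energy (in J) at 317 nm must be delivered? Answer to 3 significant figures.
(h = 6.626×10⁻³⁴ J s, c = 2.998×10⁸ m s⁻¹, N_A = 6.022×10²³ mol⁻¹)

Product: 3.87 μmol = 3.87×10⁻⁶ mol.
Photons that must be absorbed: 3.87×10⁻⁶ / 0.11 = 3.518×10⁻⁵ mol.
Incident photons needed: 3.518×10⁻⁵ / 0.739 = 4.760×10⁻⁵ mol.
Photon energy: hc/λ = 6.266×10⁻¹⁹ J; per mole, 3.773×10⁵ J mol⁻¹.
Energy required: 4.760×10⁻⁵ × 3.773×10⁵ = 18.0 J.

18.0 J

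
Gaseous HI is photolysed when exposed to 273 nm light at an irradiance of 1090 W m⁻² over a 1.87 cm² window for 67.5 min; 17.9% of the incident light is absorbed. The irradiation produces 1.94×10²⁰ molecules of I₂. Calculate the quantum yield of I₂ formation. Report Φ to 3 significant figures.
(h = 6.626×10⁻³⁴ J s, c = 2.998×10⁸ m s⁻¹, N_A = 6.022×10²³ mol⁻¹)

Φ = 0.955

Product: 1.94×10²⁰ / 6.022×10²³ = 3.222×10⁻⁴ mol.
Photon energy at 273 nm: hc/λ = (6.626×10⁻³⁴)(2.998×10⁸)/(273×10⁻⁹) = 7.276×10⁻¹⁹ J.
Energy delivered: (1090 W m⁻²)(1.87×10⁻⁴ m²)(4050 s) = 825.5 J.
Photons incident: 825.5 / 7.276×10⁻¹⁹ = 1.135×10²¹, i.e. 1.135×10²¹/6.022×10²³ = 0.001885 mol.
Photons absorbed: 0.179 × 0.001885 = 3.374×10⁻⁴ mol.
Φ = 3.222×10⁻⁴ mol / 3.374×10⁻⁴ mol photons = 0.955.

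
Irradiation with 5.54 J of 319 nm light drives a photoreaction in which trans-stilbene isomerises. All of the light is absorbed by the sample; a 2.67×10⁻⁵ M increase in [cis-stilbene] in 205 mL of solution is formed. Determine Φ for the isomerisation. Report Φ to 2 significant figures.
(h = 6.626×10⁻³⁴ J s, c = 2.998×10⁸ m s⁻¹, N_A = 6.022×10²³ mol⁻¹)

Product: (2.67×10⁻⁵ M)(0.205 L) = 5.473×10⁻⁶ mol.
Photon energy at 319 nm: hc/λ = (6.626×10⁻³⁴)(2.998×10⁸)/(319×10⁻⁹) = 6.227×10⁻¹⁹ J.
Photons incident: 5.54 / 6.227×10⁻¹⁹ = 8.897×10¹⁸, i.e. 8.897×10¹⁸/6.022×10²³ = 1.477×10⁻⁵ mol.
Φ = 5.473×10⁻⁶ mol / 1.477×10⁻⁵ mol photons = 0.37.

Φ = 0.37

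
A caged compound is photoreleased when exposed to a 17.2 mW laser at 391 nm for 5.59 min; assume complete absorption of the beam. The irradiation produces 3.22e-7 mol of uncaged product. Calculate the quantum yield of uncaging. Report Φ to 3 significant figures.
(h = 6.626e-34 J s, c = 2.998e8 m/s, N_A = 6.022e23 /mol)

Photon energy at 391 nm: hc/λ = (6.626e-34)(2.998e8)/(391e-9) = 5.080e-19 J.
Energy delivered: (17.2 mW)(335.4 s) = 5.769 J.
Photons incident: 5.769 / 5.080e-19 = 1.136e19, i.e. 1.136e19/6.022e23 = 1.886e-5 mol.
Φ = 3.22e-7 mol / 1.886e-5 mol photons = 0.0171.

Φ = 0.0171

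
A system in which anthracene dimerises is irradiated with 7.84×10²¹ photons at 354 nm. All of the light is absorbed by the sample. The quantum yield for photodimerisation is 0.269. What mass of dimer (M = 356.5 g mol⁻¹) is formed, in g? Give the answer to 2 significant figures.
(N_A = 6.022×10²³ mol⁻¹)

Moles of photons: 7.84×10²¹ / 6.022×10²³ = 0.01302 mol.
Product: Φ × n_abs = 0.269 × 0.01302 = 0.003502 mol.
Mass: 0.003502 × 356.5 = 1.248 g = 1.2 g.

1.2 g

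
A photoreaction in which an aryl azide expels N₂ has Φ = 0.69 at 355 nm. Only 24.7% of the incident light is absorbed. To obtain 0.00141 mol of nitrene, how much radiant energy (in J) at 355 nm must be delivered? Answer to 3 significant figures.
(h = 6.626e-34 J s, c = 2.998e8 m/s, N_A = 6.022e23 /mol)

Photons that must be absorbed: 0.00141 / 0.69 = 0.002043 mol.
Incident photons needed: 0.002043 / 0.247 = 0.008271 mol.
Photon energy: hc/λ = 5.596e-19 J; per mole, 3.370e5 J mol⁻¹.
Energy required: 0.008271 × 3.370e5 = 2790 J.

2790 J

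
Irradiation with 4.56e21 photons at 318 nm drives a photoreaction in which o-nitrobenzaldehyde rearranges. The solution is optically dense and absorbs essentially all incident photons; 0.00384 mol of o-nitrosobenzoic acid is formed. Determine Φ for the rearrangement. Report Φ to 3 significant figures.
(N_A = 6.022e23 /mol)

Φ = 0.507

Moles of photons: 4.56e21 / 6.022e23 = 0.007572 mol.
Φ = 0.00384 mol / 0.007572 mol photons = 0.507.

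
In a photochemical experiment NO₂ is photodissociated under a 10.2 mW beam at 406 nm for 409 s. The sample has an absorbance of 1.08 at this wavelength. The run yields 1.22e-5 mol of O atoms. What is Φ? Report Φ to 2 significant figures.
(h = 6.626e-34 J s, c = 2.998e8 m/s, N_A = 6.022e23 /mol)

Photon energy at 406 nm: hc/λ = (6.626e-34)(2.998e8)/(406e-9) = 4.893e-19 J.
Energy delivered: (10.2 mW)(409 s) = 4.172 J.
Photons incident: 4.172 / 4.893e-19 = 8.526e18, i.e. 8.526e18/6.022e23 = 1.416e-5 mol.
Fraction absorbed: 1 − 10^(−1.08) = 0.9168.
Photons absorbed: 0.9168 × 1.416e-5 = 1.298e-5 mol.
Φ = 1.22e-5 mol / 1.298e-5 mol photons = 0.94.

Φ = 0.94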